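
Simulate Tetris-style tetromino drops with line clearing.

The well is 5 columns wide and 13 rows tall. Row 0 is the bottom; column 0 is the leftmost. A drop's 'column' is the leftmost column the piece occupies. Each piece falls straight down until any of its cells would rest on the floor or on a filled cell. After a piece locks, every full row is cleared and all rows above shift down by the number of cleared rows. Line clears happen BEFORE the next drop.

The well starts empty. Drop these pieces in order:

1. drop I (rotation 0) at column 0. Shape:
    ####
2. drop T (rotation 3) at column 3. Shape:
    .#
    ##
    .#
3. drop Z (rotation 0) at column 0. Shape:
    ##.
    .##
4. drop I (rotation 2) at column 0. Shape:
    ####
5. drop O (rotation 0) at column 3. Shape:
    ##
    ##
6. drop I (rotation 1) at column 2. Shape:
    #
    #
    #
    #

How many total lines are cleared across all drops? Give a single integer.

Answer: 1

Derivation:
Drop 1: I rot0 at col 0 lands with bottom-row=0; cleared 0 line(s) (total 0); column heights now [1 1 1 1 0], max=1
Drop 2: T rot3 at col 3 lands with bottom-row=0; cleared 1 line(s) (total 1); column heights now [0 0 0 1 2], max=2
Drop 3: Z rot0 at col 0 lands with bottom-row=0; cleared 0 line(s) (total 1); column heights now [2 2 1 1 2], max=2
Drop 4: I rot2 at col 0 lands with bottom-row=2; cleared 0 line(s) (total 1); column heights now [3 3 3 3 2], max=3
Drop 5: O rot0 at col 3 lands with bottom-row=3; cleared 0 line(s) (total 1); column heights now [3 3 3 5 5], max=5
Drop 6: I rot1 at col 2 lands with bottom-row=3; cleared 0 line(s) (total 1); column heights now [3 3 7 5 5], max=7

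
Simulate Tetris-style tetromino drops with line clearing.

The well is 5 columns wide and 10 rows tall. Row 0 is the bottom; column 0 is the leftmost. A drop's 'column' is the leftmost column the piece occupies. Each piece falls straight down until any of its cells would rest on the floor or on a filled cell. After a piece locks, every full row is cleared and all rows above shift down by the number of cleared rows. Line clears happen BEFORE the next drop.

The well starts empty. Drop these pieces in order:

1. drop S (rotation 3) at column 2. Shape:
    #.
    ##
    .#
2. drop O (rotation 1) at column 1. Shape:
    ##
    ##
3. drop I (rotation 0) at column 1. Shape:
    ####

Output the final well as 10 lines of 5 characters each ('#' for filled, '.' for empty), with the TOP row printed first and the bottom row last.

Drop 1: S rot3 at col 2 lands with bottom-row=0; cleared 0 line(s) (total 0); column heights now [0 0 3 2 0], max=3
Drop 2: O rot1 at col 1 lands with bottom-row=3; cleared 0 line(s) (total 0); column heights now [0 5 5 2 0], max=5
Drop 3: I rot0 at col 1 lands with bottom-row=5; cleared 0 line(s) (total 0); column heights now [0 6 6 6 6], max=6

Answer: .....
.....
.....
.....
.####
.##..
.##..
..#..
..##.
...#.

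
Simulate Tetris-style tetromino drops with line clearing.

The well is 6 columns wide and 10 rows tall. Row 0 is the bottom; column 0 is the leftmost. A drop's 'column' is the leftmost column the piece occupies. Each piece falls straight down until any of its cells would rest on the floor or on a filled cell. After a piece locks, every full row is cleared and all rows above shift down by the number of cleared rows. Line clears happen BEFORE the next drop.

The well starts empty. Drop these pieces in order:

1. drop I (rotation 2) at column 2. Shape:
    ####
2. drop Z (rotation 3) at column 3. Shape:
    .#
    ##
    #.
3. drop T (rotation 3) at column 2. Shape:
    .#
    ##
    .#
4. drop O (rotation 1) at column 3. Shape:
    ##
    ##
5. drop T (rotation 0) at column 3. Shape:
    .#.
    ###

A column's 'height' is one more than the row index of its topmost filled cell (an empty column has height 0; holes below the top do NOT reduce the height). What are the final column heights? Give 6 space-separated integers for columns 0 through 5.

Answer: 0 0 5 9 10 9

Derivation:
Drop 1: I rot2 at col 2 lands with bottom-row=0; cleared 0 line(s) (total 0); column heights now [0 0 1 1 1 1], max=1
Drop 2: Z rot3 at col 3 lands with bottom-row=1; cleared 0 line(s) (total 0); column heights now [0 0 1 3 4 1], max=4
Drop 3: T rot3 at col 2 lands with bottom-row=3; cleared 0 line(s) (total 0); column heights now [0 0 5 6 4 1], max=6
Drop 4: O rot1 at col 3 lands with bottom-row=6; cleared 0 line(s) (total 0); column heights now [0 0 5 8 8 1], max=8
Drop 5: T rot0 at col 3 lands with bottom-row=8; cleared 0 line(s) (total 0); column heights now [0 0 5 9 10 9], max=10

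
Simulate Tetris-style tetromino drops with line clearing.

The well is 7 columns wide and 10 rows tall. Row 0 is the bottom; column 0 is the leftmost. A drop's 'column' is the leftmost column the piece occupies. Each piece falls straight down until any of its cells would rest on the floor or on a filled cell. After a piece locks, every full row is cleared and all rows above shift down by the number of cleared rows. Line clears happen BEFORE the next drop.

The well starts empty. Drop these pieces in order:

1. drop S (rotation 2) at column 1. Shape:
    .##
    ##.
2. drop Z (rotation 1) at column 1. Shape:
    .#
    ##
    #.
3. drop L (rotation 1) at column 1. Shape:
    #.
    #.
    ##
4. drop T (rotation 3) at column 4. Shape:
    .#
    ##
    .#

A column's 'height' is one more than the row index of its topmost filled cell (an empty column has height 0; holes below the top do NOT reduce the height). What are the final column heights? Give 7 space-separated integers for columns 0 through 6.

Answer: 0 7 5 2 2 3 0

Derivation:
Drop 1: S rot2 at col 1 lands with bottom-row=0; cleared 0 line(s) (total 0); column heights now [0 1 2 2 0 0 0], max=2
Drop 2: Z rot1 at col 1 lands with bottom-row=1; cleared 0 line(s) (total 0); column heights now [0 3 4 2 0 0 0], max=4
Drop 3: L rot1 at col 1 lands with bottom-row=4; cleared 0 line(s) (total 0); column heights now [0 7 5 2 0 0 0], max=7
Drop 4: T rot3 at col 4 lands with bottom-row=0; cleared 0 line(s) (total 0); column heights now [0 7 5 2 2 3 0], max=7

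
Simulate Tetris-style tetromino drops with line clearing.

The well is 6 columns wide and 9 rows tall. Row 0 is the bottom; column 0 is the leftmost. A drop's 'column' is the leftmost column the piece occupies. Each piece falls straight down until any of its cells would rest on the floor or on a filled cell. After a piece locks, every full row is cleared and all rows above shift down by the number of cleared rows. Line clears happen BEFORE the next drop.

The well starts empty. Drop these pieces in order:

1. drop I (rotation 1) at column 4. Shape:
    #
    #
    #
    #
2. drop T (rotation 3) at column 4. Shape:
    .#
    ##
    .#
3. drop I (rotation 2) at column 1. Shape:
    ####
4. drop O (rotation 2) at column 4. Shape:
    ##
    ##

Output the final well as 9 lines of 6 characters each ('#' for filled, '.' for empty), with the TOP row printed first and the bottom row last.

Drop 1: I rot1 at col 4 lands with bottom-row=0; cleared 0 line(s) (total 0); column heights now [0 0 0 0 4 0], max=4
Drop 2: T rot3 at col 4 lands with bottom-row=3; cleared 0 line(s) (total 0); column heights now [0 0 0 0 5 6], max=6
Drop 3: I rot2 at col 1 lands with bottom-row=5; cleared 0 line(s) (total 0); column heights now [0 6 6 6 6 6], max=6
Drop 4: O rot2 at col 4 lands with bottom-row=6; cleared 0 line(s) (total 0); column heights now [0 6 6 6 8 8], max=8

Answer: ......
....##
....##
.#####
....##
....##
....#.
....#.
....#.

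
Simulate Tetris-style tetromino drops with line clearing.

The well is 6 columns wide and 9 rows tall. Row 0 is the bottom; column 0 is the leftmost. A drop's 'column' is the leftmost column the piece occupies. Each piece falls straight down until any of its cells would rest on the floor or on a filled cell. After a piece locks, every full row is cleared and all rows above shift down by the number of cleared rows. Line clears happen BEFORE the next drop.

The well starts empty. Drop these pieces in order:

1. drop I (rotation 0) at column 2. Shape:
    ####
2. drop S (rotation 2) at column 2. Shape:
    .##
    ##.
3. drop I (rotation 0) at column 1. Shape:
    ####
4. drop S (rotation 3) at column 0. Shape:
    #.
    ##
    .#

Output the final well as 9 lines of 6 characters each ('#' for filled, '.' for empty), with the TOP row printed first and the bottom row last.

Drop 1: I rot0 at col 2 lands with bottom-row=0; cleared 0 line(s) (total 0); column heights now [0 0 1 1 1 1], max=1
Drop 2: S rot2 at col 2 lands with bottom-row=1; cleared 0 line(s) (total 0); column heights now [0 0 2 3 3 1], max=3
Drop 3: I rot0 at col 1 lands with bottom-row=3; cleared 0 line(s) (total 0); column heights now [0 4 4 4 4 1], max=4
Drop 4: S rot3 at col 0 lands with bottom-row=4; cleared 0 line(s) (total 0); column heights now [7 6 4 4 4 1], max=7

Answer: ......
......
#.....
##....
.#....
.####.
...##.
..##..
..####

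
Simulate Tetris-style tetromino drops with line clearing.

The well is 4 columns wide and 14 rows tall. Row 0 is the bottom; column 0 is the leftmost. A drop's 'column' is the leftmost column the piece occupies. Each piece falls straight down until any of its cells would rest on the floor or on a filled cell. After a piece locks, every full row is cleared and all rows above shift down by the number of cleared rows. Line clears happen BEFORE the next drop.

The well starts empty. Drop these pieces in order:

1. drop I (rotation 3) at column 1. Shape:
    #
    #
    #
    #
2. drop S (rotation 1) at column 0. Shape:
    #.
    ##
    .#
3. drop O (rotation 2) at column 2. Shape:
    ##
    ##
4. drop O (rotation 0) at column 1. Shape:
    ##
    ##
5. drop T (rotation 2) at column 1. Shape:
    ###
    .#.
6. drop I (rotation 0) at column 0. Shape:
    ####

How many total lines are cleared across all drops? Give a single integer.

Answer: 1

Derivation:
Drop 1: I rot3 at col 1 lands with bottom-row=0; cleared 0 line(s) (total 0); column heights now [0 4 0 0], max=4
Drop 2: S rot1 at col 0 lands with bottom-row=4; cleared 0 line(s) (total 0); column heights now [7 6 0 0], max=7
Drop 3: O rot2 at col 2 lands with bottom-row=0; cleared 0 line(s) (total 0); column heights now [7 6 2 2], max=7
Drop 4: O rot0 at col 1 lands with bottom-row=6; cleared 0 line(s) (total 0); column heights now [7 8 8 2], max=8
Drop 5: T rot2 at col 1 lands with bottom-row=8; cleared 0 line(s) (total 0); column heights now [7 10 10 10], max=10
Drop 6: I rot0 at col 0 lands with bottom-row=10; cleared 1 line(s) (total 1); column heights now [7 10 10 10], max=10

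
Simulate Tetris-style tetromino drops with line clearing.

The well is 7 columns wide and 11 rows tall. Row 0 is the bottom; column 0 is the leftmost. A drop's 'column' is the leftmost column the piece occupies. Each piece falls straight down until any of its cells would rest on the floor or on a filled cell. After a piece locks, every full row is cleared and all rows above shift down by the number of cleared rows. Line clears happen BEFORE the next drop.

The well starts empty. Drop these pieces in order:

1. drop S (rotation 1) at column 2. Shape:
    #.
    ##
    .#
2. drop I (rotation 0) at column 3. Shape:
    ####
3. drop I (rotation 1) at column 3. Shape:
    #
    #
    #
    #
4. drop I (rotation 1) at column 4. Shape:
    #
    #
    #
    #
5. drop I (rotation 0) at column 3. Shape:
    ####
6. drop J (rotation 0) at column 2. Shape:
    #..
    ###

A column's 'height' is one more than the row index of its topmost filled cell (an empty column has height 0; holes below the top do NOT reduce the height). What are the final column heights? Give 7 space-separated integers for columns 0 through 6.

Drop 1: S rot1 at col 2 lands with bottom-row=0; cleared 0 line(s) (total 0); column heights now [0 0 3 2 0 0 0], max=3
Drop 2: I rot0 at col 3 lands with bottom-row=2; cleared 0 line(s) (total 0); column heights now [0 0 3 3 3 3 3], max=3
Drop 3: I rot1 at col 3 lands with bottom-row=3; cleared 0 line(s) (total 0); column heights now [0 0 3 7 3 3 3], max=7
Drop 4: I rot1 at col 4 lands with bottom-row=3; cleared 0 line(s) (total 0); column heights now [0 0 3 7 7 3 3], max=7
Drop 5: I rot0 at col 3 lands with bottom-row=7; cleared 0 line(s) (total 0); column heights now [0 0 3 8 8 8 8], max=8
Drop 6: J rot0 at col 2 lands with bottom-row=8; cleared 0 line(s) (total 0); column heights now [0 0 10 9 9 8 8], max=10

Answer: 0 0 10 9 9 8 8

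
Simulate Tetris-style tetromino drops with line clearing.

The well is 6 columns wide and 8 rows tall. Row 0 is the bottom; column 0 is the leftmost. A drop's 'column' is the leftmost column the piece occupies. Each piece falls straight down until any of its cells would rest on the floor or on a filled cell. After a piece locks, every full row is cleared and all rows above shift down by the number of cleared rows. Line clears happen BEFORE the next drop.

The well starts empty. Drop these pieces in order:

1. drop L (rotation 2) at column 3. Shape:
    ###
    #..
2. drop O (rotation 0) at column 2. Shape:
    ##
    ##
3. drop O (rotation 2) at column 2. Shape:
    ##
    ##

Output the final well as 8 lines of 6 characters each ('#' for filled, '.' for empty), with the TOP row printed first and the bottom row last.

Answer: ......
......
..##..
..##..
..##..
..##..
...###
...#..

Derivation:
Drop 1: L rot2 at col 3 lands with bottom-row=0; cleared 0 line(s) (total 0); column heights now [0 0 0 2 2 2], max=2
Drop 2: O rot0 at col 2 lands with bottom-row=2; cleared 0 line(s) (total 0); column heights now [0 0 4 4 2 2], max=4
Drop 3: O rot2 at col 2 lands with bottom-row=4; cleared 0 line(s) (total 0); column heights now [0 0 6 6 2 2], max=6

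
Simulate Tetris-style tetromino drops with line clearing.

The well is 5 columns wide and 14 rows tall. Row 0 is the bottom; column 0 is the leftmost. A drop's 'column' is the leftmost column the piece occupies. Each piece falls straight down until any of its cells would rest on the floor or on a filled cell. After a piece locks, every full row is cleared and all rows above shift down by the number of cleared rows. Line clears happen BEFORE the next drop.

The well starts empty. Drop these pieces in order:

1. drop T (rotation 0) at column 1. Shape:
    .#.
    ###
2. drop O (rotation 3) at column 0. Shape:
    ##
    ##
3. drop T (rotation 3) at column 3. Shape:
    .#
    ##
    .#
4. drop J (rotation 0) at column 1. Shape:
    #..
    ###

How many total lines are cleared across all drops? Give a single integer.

Answer: 1

Derivation:
Drop 1: T rot0 at col 1 lands with bottom-row=0; cleared 0 line(s) (total 0); column heights now [0 1 2 1 0], max=2
Drop 2: O rot3 at col 0 lands with bottom-row=1; cleared 0 line(s) (total 0); column heights now [3 3 2 1 0], max=3
Drop 3: T rot3 at col 3 lands with bottom-row=0; cleared 1 line(s) (total 1); column heights now [2 2 1 1 2], max=2
Drop 4: J rot0 at col 1 lands with bottom-row=2; cleared 0 line(s) (total 1); column heights now [2 4 3 3 2], max=4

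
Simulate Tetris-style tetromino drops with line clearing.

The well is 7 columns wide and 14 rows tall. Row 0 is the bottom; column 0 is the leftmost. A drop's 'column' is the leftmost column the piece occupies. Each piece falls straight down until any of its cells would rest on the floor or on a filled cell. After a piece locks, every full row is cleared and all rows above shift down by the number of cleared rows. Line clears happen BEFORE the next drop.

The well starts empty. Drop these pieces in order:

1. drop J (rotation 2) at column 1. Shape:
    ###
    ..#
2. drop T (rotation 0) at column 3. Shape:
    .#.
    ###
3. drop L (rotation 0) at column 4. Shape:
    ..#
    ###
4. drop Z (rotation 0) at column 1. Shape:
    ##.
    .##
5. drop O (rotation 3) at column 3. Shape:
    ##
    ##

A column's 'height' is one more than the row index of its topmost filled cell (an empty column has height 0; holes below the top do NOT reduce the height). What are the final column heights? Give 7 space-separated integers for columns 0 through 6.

Answer: 0 5 5 7 7 5 6

Derivation:
Drop 1: J rot2 at col 1 lands with bottom-row=0; cleared 0 line(s) (total 0); column heights now [0 2 2 2 0 0 0], max=2
Drop 2: T rot0 at col 3 lands with bottom-row=2; cleared 0 line(s) (total 0); column heights now [0 2 2 3 4 3 0], max=4
Drop 3: L rot0 at col 4 lands with bottom-row=4; cleared 0 line(s) (total 0); column heights now [0 2 2 3 5 5 6], max=6
Drop 4: Z rot0 at col 1 lands with bottom-row=3; cleared 0 line(s) (total 0); column heights now [0 5 5 4 5 5 6], max=6
Drop 5: O rot3 at col 3 lands with bottom-row=5; cleared 0 line(s) (total 0); column heights now [0 5 5 7 7 5 6], max=7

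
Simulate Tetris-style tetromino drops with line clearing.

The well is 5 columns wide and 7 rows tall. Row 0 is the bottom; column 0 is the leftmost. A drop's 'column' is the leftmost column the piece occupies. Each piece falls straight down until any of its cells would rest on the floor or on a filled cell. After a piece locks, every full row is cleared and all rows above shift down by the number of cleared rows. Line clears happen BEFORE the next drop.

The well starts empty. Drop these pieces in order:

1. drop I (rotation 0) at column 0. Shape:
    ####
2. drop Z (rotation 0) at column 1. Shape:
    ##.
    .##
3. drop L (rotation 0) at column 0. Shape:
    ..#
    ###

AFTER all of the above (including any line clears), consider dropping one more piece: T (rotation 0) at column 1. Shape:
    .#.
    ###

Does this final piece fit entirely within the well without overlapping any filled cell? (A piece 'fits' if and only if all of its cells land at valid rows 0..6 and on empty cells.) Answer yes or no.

Answer: yes

Derivation:
Drop 1: I rot0 at col 0 lands with bottom-row=0; cleared 0 line(s) (total 0); column heights now [1 1 1 1 0], max=1
Drop 2: Z rot0 at col 1 lands with bottom-row=1; cleared 0 line(s) (total 0); column heights now [1 3 3 2 0], max=3
Drop 3: L rot0 at col 0 lands with bottom-row=3; cleared 0 line(s) (total 0); column heights now [4 4 5 2 0], max=5
Test piece T rot0 at col 1 (width 3): heights before test = [4 4 5 2 0]; fits = True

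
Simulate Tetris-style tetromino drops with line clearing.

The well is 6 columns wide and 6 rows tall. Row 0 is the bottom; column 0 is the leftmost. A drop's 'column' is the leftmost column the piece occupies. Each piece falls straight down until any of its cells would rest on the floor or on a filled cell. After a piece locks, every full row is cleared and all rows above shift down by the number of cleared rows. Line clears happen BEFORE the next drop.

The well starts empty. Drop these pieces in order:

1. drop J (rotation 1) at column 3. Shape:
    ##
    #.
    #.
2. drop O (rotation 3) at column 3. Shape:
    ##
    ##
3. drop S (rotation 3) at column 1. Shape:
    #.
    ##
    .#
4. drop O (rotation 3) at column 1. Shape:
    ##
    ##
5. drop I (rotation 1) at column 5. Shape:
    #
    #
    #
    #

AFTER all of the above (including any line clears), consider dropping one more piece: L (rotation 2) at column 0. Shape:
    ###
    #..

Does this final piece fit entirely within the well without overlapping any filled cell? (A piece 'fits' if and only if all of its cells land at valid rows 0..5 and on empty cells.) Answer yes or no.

Drop 1: J rot1 at col 3 lands with bottom-row=0; cleared 0 line(s) (total 0); column heights now [0 0 0 3 3 0], max=3
Drop 2: O rot3 at col 3 lands with bottom-row=3; cleared 0 line(s) (total 0); column heights now [0 0 0 5 5 0], max=5
Drop 3: S rot3 at col 1 lands with bottom-row=0; cleared 0 line(s) (total 0); column heights now [0 3 2 5 5 0], max=5
Drop 4: O rot3 at col 1 lands with bottom-row=3; cleared 0 line(s) (total 0); column heights now [0 5 5 5 5 0], max=5
Drop 5: I rot1 at col 5 lands with bottom-row=0; cleared 0 line(s) (total 0); column heights now [0 5 5 5 5 4], max=5
Test piece L rot2 at col 0 (width 3): heights before test = [0 5 5 5 5 4]; fits = True

Answer: yes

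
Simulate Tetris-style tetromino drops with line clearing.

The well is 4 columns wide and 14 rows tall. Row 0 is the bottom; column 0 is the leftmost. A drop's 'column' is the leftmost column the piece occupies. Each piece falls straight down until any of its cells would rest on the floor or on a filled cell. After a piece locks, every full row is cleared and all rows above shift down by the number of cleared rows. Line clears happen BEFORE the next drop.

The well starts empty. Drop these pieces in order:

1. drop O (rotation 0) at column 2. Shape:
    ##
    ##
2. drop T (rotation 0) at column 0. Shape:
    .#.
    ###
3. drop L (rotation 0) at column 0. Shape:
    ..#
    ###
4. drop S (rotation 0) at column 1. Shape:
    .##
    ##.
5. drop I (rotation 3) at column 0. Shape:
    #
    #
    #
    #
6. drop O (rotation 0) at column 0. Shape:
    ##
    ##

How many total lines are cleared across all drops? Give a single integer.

Drop 1: O rot0 at col 2 lands with bottom-row=0; cleared 0 line(s) (total 0); column heights now [0 0 2 2], max=2
Drop 2: T rot0 at col 0 lands with bottom-row=2; cleared 0 line(s) (total 0); column heights now [3 4 3 2], max=4
Drop 3: L rot0 at col 0 lands with bottom-row=4; cleared 0 line(s) (total 0); column heights now [5 5 6 2], max=6
Drop 4: S rot0 at col 1 lands with bottom-row=6; cleared 0 line(s) (total 0); column heights now [5 7 8 8], max=8
Drop 5: I rot3 at col 0 lands with bottom-row=5; cleared 0 line(s) (total 0); column heights now [9 7 8 8], max=9
Drop 6: O rot0 at col 0 lands with bottom-row=9; cleared 0 line(s) (total 0); column heights now [11 11 8 8], max=11

Answer: 0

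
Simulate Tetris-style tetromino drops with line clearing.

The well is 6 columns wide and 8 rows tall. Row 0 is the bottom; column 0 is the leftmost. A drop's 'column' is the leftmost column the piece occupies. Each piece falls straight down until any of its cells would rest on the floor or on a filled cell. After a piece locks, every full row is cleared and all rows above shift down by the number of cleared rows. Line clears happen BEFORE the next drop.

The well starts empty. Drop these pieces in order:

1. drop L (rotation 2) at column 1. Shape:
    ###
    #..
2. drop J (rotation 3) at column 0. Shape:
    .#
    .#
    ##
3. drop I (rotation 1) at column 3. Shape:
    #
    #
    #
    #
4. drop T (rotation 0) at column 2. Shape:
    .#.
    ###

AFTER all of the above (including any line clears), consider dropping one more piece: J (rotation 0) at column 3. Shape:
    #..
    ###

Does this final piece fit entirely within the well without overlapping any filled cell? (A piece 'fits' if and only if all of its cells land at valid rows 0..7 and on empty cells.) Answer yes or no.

Drop 1: L rot2 at col 1 lands with bottom-row=0; cleared 0 line(s) (total 0); column heights now [0 2 2 2 0 0], max=2
Drop 2: J rot3 at col 0 lands with bottom-row=2; cleared 0 line(s) (total 0); column heights now [3 5 2 2 0 0], max=5
Drop 3: I rot1 at col 3 lands with bottom-row=2; cleared 0 line(s) (total 0); column heights now [3 5 2 6 0 0], max=6
Drop 4: T rot0 at col 2 lands with bottom-row=6; cleared 0 line(s) (total 0); column heights now [3 5 7 8 7 0], max=8
Test piece J rot0 at col 3 (width 3): heights before test = [3 5 7 8 7 0]; fits = False

Answer: no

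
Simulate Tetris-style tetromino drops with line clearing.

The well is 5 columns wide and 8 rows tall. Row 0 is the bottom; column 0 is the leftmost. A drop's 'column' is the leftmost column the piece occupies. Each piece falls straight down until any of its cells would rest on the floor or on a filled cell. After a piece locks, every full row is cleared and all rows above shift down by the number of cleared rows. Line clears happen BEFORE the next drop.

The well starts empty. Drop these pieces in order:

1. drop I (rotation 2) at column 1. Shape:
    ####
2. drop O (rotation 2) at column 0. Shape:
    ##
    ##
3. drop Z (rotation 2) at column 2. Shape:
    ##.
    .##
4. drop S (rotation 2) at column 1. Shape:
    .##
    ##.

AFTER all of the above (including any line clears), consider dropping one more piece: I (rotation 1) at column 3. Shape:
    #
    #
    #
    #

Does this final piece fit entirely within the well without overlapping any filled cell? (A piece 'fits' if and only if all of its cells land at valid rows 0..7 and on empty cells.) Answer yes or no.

Drop 1: I rot2 at col 1 lands with bottom-row=0; cleared 0 line(s) (total 0); column heights now [0 1 1 1 1], max=1
Drop 2: O rot2 at col 0 lands with bottom-row=1; cleared 0 line(s) (total 0); column heights now [3 3 1 1 1], max=3
Drop 3: Z rot2 at col 2 lands with bottom-row=1; cleared 0 line(s) (total 0); column heights now [3 3 3 3 2], max=3
Drop 4: S rot2 at col 1 lands with bottom-row=3; cleared 0 line(s) (total 0); column heights now [3 4 5 5 2], max=5
Test piece I rot1 at col 3 (width 1): heights before test = [3 4 5 5 2]; fits = False

Answer: no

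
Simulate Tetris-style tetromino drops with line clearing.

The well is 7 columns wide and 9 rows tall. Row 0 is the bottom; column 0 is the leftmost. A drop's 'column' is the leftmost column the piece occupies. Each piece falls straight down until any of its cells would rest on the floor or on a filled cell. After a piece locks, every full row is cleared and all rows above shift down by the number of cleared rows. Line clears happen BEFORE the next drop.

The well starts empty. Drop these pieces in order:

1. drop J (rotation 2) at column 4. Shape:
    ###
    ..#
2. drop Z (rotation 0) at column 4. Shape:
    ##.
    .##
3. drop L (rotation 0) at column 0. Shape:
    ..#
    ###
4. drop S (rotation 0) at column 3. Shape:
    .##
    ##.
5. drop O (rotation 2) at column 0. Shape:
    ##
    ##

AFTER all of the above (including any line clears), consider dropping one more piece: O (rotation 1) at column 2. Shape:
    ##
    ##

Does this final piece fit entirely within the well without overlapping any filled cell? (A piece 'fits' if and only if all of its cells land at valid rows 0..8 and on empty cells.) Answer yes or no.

Answer: yes

Derivation:
Drop 1: J rot2 at col 4 lands with bottom-row=0; cleared 0 line(s) (total 0); column heights now [0 0 0 0 2 2 2], max=2
Drop 2: Z rot0 at col 4 lands with bottom-row=2; cleared 0 line(s) (total 0); column heights now [0 0 0 0 4 4 3], max=4
Drop 3: L rot0 at col 0 lands with bottom-row=0; cleared 0 line(s) (total 0); column heights now [1 1 2 0 4 4 3], max=4
Drop 4: S rot0 at col 3 lands with bottom-row=4; cleared 0 line(s) (total 0); column heights now [1 1 2 5 6 6 3], max=6
Drop 5: O rot2 at col 0 lands with bottom-row=1; cleared 0 line(s) (total 0); column heights now [3 3 2 5 6 6 3], max=6
Test piece O rot1 at col 2 (width 2): heights before test = [3 3 2 5 6 6 3]; fits = True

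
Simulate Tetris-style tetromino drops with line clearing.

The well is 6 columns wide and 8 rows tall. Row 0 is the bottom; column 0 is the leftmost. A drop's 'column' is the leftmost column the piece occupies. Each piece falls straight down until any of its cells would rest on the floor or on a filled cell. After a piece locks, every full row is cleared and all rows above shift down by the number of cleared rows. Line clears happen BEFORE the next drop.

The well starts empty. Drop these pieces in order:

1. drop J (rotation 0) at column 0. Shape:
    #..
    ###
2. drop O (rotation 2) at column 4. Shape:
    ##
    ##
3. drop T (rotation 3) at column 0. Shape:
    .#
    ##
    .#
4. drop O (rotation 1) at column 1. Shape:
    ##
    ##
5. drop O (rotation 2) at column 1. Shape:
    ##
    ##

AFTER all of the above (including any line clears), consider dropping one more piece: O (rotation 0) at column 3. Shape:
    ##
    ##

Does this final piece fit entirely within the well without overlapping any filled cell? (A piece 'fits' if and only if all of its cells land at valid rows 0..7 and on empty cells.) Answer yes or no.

Drop 1: J rot0 at col 0 lands with bottom-row=0; cleared 0 line(s) (total 0); column heights now [2 1 1 0 0 0], max=2
Drop 2: O rot2 at col 4 lands with bottom-row=0; cleared 0 line(s) (total 0); column heights now [2 1 1 0 2 2], max=2
Drop 3: T rot3 at col 0 lands with bottom-row=1; cleared 0 line(s) (total 0); column heights now [3 4 1 0 2 2], max=4
Drop 4: O rot1 at col 1 lands with bottom-row=4; cleared 0 line(s) (total 0); column heights now [3 6 6 0 2 2], max=6
Drop 5: O rot2 at col 1 lands with bottom-row=6; cleared 0 line(s) (total 0); column heights now [3 8 8 0 2 2], max=8
Test piece O rot0 at col 3 (width 2): heights before test = [3 8 8 0 2 2]; fits = True

Answer: yes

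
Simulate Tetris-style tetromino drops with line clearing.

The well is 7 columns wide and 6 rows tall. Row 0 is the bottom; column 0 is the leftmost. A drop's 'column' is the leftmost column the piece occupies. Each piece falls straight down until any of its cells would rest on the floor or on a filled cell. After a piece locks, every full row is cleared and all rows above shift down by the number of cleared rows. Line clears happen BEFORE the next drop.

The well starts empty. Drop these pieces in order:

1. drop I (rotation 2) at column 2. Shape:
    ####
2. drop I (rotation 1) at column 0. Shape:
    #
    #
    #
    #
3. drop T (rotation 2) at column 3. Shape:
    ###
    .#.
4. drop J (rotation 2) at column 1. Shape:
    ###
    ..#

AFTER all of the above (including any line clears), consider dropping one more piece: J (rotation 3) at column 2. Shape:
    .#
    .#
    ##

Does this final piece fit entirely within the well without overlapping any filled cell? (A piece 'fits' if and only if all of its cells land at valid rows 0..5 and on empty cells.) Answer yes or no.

Answer: no

Derivation:
Drop 1: I rot2 at col 2 lands with bottom-row=0; cleared 0 line(s) (total 0); column heights now [0 0 1 1 1 1 0], max=1
Drop 2: I rot1 at col 0 lands with bottom-row=0; cleared 0 line(s) (total 0); column heights now [4 0 1 1 1 1 0], max=4
Drop 3: T rot2 at col 3 lands with bottom-row=1; cleared 0 line(s) (total 0); column heights now [4 0 1 3 3 3 0], max=4
Drop 4: J rot2 at col 1 lands with bottom-row=3; cleared 0 line(s) (total 0); column heights now [4 5 5 5 3 3 0], max=5
Test piece J rot3 at col 2 (width 2): heights before test = [4 5 5 5 3 3 0]; fits = False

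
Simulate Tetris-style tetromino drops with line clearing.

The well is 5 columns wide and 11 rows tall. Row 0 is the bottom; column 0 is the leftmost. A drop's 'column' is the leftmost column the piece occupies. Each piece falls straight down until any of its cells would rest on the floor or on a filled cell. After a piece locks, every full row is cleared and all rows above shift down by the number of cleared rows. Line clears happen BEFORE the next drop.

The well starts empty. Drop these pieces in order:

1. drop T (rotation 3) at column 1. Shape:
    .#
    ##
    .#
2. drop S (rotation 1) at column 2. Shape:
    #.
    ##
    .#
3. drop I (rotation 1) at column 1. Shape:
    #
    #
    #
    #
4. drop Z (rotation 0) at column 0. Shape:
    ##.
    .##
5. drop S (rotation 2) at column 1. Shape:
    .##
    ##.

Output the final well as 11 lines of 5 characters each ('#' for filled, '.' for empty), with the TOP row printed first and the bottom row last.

Drop 1: T rot3 at col 1 lands with bottom-row=0; cleared 0 line(s) (total 0); column heights now [0 2 3 0 0], max=3
Drop 2: S rot1 at col 2 lands with bottom-row=2; cleared 0 line(s) (total 0); column heights now [0 2 5 4 0], max=5
Drop 3: I rot1 at col 1 lands with bottom-row=2; cleared 0 line(s) (total 0); column heights now [0 6 5 4 0], max=6
Drop 4: Z rot0 at col 0 lands with bottom-row=6; cleared 0 line(s) (total 0); column heights now [8 8 7 4 0], max=8
Drop 5: S rot2 at col 1 lands with bottom-row=8; cleared 0 line(s) (total 0); column heights now [8 9 10 10 0], max=10

Answer: .....
..##.
.##..
##...
.##..
.#...
.##..
.###.
.###.
.##..
..#..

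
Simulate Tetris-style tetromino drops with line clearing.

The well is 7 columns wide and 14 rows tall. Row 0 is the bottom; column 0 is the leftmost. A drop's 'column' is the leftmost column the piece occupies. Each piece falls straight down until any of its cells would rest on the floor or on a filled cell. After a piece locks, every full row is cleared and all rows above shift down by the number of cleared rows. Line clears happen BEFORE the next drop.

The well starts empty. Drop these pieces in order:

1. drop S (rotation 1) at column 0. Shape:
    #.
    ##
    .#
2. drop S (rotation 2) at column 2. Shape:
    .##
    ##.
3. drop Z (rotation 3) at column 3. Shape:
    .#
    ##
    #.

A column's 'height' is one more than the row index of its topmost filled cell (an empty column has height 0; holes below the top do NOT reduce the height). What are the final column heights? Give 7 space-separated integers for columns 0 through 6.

Drop 1: S rot1 at col 0 lands with bottom-row=0; cleared 0 line(s) (total 0); column heights now [3 2 0 0 0 0 0], max=3
Drop 2: S rot2 at col 2 lands with bottom-row=0; cleared 0 line(s) (total 0); column heights now [3 2 1 2 2 0 0], max=3
Drop 3: Z rot3 at col 3 lands with bottom-row=2; cleared 0 line(s) (total 0); column heights now [3 2 1 4 5 0 0], max=5

Answer: 3 2 1 4 5 0 0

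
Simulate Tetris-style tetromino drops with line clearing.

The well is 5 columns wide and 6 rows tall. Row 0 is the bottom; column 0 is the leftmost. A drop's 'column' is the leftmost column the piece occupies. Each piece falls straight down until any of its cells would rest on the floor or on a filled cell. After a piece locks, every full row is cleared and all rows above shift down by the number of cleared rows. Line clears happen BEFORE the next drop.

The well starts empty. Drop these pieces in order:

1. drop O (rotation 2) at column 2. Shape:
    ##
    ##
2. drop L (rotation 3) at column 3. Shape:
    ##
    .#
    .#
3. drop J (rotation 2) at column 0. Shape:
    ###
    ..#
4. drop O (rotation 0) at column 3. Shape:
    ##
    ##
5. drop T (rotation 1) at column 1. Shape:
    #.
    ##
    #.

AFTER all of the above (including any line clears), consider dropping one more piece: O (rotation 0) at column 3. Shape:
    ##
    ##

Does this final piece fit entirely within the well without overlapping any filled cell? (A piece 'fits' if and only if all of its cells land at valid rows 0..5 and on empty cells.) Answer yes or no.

Drop 1: O rot2 at col 2 lands with bottom-row=0; cleared 0 line(s) (total 0); column heights now [0 0 2 2 0], max=2
Drop 2: L rot3 at col 3 lands with bottom-row=0; cleared 0 line(s) (total 0); column heights now [0 0 2 3 3], max=3
Drop 3: J rot2 at col 0 lands with bottom-row=2; cleared 0 line(s) (total 0); column heights now [4 4 4 3 3], max=4
Drop 4: O rot0 at col 3 lands with bottom-row=3; cleared 1 line(s) (total 1); column heights now [0 0 3 4 4], max=4
Drop 5: T rot1 at col 1 lands with bottom-row=2; cleared 0 line(s) (total 1); column heights now [0 5 4 4 4], max=5
Test piece O rot0 at col 3 (width 2): heights before test = [0 5 4 4 4]; fits = True

Answer: yes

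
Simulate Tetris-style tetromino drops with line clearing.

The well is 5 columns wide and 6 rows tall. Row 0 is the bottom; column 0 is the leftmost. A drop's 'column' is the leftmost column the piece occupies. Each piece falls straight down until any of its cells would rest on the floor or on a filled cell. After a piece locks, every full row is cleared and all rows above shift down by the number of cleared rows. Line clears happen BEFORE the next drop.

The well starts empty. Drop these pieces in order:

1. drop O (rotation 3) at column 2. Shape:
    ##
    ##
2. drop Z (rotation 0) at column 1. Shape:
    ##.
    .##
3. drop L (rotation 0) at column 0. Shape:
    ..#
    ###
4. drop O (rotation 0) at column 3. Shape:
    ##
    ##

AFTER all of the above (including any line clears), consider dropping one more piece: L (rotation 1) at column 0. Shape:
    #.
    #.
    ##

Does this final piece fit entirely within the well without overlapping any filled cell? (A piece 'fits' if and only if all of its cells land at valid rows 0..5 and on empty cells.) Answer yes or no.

Answer: no

Derivation:
Drop 1: O rot3 at col 2 lands with bottom-row=0; cleared 0 line(s) (total 0); column heights now [0 0 2 2 0], max=2
Drop 2: Z rot0 at col 1 lands with bottom-row=2; cleared 0 line(s) (total 0); column heights now [0 4 4 3 0], max=4
Drop 3: L rot0 at col 0 lands with bottom-row=4; cleared 0 line(s) (total 0); column heights now [5 5 6 3 0], max=6
Drop 4: O rot0 at col 3 lands with bottom-row=3; cleared 1 line(s) (total 1); column heights now [0 4 5 4 4], max=5
Test piece L rot1 at col 0 (width 2): heights before test = [0 4 5 4 4]; fits = False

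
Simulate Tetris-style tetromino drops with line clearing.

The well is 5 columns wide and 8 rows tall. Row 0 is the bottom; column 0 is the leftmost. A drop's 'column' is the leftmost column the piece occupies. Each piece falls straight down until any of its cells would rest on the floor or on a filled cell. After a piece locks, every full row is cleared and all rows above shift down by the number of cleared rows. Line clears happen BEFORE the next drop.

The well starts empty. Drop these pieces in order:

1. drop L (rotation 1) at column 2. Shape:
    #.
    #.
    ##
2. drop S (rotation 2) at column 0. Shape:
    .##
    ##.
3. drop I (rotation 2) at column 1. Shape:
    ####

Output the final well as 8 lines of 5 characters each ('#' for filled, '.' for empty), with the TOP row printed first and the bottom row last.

Answer: .....
.....
.....
.####
.##..
###..
..#..
..##.

Derivation:
Drop 1: L rot1 at col 2 lands with bottom-row=0; cleared 0 line(s) (total 0); column heights now [0 0 3 1 0], max=3
Drop 2: S rot2 at col 0 lands with bottom-row=2; cleared 0 line(s) (total 0); column heights now [3 4 4 1 0], max=4
Drop 3: I rot2 at col 1 lands with bottom-row=4; cleared 0 line(s) (total 0); column heights now [3 5 5 5 5], max=5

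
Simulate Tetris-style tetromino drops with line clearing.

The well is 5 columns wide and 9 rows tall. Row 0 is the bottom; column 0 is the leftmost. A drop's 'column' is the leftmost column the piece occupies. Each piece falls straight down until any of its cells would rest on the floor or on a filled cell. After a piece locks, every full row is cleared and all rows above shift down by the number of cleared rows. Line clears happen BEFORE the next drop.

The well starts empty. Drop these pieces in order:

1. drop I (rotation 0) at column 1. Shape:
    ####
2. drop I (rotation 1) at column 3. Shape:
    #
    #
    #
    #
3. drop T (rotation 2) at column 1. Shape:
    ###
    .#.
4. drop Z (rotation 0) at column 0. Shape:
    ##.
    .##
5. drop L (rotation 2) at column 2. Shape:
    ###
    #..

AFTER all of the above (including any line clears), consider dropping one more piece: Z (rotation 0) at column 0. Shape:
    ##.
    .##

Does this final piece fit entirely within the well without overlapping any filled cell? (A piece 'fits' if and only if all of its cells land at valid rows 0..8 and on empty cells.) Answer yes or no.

Drop 1: I rot0 at col 1 lands with bottom-row=0; cleared 0 line(s) (total 0); column heights now [0 1 1 1 1], max=1
Drop 2: I rot1 at col 3 lands with bottom-row=1; cleared 0 line(s) (total 0); column heights now [0 1 1 5 1], max=5
Drop 3: T rot2 at col 1 lands with bottom-row=4; cleared 0 line(s) (total 0); column heights now [0 6 6 6 1], max=6
Drop 4: Z rot0 at col 0 lands with bottom-row=6; cleared 0 line(s) (total 0); column heights now [8 8 7 6 1], max=8
Drop 5: L rot2 at col 2 lands with bottom-row=7; cleared 0 line(s) (total 0); column heights now [8 8 9 9 9], max=9
Test piece Z rot0 at col 0 (width 3): heights before test = [8 8 9 9 9]; fits = False

Answer: no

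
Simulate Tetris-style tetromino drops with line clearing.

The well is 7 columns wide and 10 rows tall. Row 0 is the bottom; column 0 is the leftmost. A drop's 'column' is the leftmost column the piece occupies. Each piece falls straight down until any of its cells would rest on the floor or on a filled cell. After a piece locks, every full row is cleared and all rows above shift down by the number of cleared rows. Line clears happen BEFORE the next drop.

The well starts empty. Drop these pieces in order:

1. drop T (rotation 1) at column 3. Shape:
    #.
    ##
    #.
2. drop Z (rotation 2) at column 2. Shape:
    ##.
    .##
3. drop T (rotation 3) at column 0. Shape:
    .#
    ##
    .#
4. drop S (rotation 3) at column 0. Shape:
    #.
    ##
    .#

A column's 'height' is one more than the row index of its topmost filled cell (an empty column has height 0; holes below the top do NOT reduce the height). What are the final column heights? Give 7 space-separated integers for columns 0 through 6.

Drop 1: T rot1 at col 3 lands with bottom-row=0; cleared 0 line(s) (total 0); column heights now [0 0 0 3 2 0 0], max=3
Drop 2: Z rot2 at col 2 lands with bottom-row=3; cleared 0 line(s) (total 0); column heights now [0 0 5 5 4 0 0], max=5
Drop 3: T rot3 at col 0 lands with bottom-row=0; cleared 0 line(s) (total 0); column heights now [2 3 5 5 4 0 0], max=5
Drop 4: S rot3 at col 0 lands with bottom-row=3; cleared 0 line(s) (total 0); column heights now [6 5 5 5 4 0 0], max=6

Answer: 6 5 5 5 4 0 0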